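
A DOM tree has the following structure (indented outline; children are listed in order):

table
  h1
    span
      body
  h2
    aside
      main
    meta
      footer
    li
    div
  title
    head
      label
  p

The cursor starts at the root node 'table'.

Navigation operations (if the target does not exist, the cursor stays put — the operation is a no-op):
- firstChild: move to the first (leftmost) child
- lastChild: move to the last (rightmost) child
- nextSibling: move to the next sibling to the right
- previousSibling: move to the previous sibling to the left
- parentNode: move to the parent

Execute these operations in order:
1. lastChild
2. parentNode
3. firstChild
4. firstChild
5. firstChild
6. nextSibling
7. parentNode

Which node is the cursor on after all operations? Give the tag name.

Answer: span

Derivation:
After 1 (lastChild): p
After 2 (parentNode): table
After 3 (firstChild): h1
After 4 (firstChild): span
After 5 (firstChild): body
After 6 (nextSibling): body (no-op, stayed)
After 7 (parentNode): span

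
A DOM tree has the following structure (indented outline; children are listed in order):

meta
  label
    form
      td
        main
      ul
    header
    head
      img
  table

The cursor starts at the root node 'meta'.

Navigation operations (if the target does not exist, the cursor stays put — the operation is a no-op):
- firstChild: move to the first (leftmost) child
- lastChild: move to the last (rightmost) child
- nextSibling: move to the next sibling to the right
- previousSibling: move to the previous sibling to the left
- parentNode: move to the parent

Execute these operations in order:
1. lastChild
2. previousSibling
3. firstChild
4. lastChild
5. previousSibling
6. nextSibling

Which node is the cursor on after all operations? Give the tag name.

After 1 (lastChild): table
After 2 (previousSibling): label
After 3 (firstChild): form
After 4 (lastChild): ul
After 5 (previousSibling): td
After 6 (nextSibling): ul

Answer: ul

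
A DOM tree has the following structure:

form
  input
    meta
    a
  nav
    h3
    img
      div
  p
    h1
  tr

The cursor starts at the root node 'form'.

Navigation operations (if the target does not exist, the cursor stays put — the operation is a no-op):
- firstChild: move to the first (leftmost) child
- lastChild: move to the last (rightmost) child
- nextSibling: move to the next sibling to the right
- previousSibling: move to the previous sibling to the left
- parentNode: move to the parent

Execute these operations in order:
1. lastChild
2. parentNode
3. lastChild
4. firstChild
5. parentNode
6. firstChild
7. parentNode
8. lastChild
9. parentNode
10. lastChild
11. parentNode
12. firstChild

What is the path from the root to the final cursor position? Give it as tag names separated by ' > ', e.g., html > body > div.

After 1 (lastChild): tr
After 2 (parentNode): form
After 3 (lastChild): tr
After 4 (firstChild): tr (no-op, stayed)
After 5 (parentNode): form
After 6 (firstChild): input
After 7 (parentNode): form
After 8 (lastChild): tr
After 9 (parentNode): form
After 10 (lastChild): tr
After 11 (parentNode): form
After 12 (firstChild): input

Answer: form > input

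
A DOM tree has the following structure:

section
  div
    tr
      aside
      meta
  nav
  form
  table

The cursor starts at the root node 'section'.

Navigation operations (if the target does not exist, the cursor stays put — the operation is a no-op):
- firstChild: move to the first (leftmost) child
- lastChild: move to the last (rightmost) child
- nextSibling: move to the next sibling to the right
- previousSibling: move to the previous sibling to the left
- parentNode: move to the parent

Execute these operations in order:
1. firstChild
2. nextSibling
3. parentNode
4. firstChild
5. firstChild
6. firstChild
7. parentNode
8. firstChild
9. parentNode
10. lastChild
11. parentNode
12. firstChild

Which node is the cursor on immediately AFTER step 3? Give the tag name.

After 1 (firstChild): div
After 2 (nextSibling): nav
After 3 (parentNode): section

Answer: section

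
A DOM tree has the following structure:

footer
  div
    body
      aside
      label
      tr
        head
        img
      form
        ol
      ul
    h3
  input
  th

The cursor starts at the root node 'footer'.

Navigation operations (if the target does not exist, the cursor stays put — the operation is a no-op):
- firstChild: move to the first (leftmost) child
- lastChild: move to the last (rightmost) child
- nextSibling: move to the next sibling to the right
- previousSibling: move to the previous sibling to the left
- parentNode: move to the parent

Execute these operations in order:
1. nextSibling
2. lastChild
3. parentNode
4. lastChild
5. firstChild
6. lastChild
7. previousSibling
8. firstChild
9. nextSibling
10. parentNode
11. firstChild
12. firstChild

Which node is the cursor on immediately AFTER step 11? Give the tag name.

After 1 (nextSibling): footer (no-op, stayed)
After 2 (lastChild): th
After 3 (parentNode): footer
After 4 (lastChild): th
After 5 (firstChild): th (no-op, stayed)
After 6 (lastChild): th (no-op, stayed)
After 7 (previousSibling): input
After 8 (firstChild): input (no-op, stayed)
After 9 (nextSibling): th
After 10 (parentNode): footer
After 11 (firstChild): div

Answer: div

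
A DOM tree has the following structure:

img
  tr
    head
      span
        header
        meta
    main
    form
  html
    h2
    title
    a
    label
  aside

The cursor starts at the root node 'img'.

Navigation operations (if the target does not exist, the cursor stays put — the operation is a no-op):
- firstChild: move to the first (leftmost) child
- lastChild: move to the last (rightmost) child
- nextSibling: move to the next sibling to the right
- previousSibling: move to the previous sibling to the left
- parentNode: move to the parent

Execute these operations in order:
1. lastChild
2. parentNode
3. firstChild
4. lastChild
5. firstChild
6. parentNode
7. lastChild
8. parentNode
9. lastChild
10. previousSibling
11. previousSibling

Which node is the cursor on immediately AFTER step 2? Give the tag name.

After 1 (lastChild): aside
After 2 (parentNode): img

Answer: img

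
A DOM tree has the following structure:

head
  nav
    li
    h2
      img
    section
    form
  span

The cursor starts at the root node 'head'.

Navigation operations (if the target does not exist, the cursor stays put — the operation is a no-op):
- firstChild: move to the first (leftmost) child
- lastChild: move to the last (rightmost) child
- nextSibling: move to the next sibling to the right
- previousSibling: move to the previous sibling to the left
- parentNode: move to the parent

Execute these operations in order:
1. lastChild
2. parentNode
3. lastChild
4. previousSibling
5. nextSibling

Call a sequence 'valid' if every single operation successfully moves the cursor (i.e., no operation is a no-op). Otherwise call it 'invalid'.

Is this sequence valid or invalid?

After 1 (lastChild): span
After 2 (parentNode): head
After 3 (lastChild): span
After 4 (previousSibling): nav
After 5 (nextSibling): span

Answer: valid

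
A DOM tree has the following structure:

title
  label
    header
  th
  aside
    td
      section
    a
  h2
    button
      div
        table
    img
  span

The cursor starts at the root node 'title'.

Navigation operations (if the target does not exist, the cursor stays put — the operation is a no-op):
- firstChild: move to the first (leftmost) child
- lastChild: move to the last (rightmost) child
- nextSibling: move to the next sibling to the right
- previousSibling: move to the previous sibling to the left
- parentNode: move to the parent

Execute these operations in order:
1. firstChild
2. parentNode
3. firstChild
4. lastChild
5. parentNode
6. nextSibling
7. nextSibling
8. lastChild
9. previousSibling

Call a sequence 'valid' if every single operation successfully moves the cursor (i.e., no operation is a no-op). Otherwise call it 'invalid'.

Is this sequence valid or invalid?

After 1 (firstChild): label
After 2 (parentNode): title
After 3 (firstChild): label
After 4 (lastChild): header
After 5 (parentNode): label
After 6 (nextSibling): th
After 7 (nextSibling): aside
After 8 (lastChild): a
After 9 (previousSibling): td

Answer: valid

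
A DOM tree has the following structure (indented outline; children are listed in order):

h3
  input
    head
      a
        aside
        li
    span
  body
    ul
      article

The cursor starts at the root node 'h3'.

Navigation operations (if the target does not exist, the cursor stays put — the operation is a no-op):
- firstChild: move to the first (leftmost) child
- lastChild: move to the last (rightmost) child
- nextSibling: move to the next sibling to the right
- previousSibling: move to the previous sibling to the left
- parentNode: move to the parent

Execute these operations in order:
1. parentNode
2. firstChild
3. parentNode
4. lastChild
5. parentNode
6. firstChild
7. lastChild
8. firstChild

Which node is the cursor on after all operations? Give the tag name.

After 1 (parentNode): h3 (no-op, stayed)
After 2 (firstChild): input
After 3 (parentNode): h3
After 4 (lastChild): body
After 5 (parentNode): h3
After 6 (firstChild): input
After 7 (lastChild): span
After 8 (firstChild): span (no-op, stayed)

Answer: span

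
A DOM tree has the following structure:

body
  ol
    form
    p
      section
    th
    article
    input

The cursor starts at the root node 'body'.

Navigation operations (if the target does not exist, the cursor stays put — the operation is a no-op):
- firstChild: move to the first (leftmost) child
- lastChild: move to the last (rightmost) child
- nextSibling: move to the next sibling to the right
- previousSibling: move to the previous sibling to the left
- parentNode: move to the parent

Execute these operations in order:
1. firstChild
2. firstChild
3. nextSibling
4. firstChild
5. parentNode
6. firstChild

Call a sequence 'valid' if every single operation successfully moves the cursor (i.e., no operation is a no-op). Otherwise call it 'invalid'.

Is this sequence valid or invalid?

Answer: valid

Derivation:
After 1 (firstChild): ol
After 2 (firstChild): form
After 3 (nextSibling): p
After 4 (firstChild): section
After 5 (parentNode): p
After 6 (firstChild): section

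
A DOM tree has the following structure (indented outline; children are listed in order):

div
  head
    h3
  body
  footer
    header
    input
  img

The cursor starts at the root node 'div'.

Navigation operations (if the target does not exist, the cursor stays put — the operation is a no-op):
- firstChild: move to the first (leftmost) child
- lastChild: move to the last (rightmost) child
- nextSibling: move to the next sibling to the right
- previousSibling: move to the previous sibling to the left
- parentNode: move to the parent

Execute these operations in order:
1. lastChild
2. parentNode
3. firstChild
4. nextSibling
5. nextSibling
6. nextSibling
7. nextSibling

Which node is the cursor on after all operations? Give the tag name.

After 1 (lastChild): img
After 2 (parentNode): div
After 3 (firstChild): head
After 4 (nextSibling): body
After 5 (nextSibling): footer
After 6 (nextSibling): img
After 7 (nextSibling): img (no-op, stayed)

Answer: img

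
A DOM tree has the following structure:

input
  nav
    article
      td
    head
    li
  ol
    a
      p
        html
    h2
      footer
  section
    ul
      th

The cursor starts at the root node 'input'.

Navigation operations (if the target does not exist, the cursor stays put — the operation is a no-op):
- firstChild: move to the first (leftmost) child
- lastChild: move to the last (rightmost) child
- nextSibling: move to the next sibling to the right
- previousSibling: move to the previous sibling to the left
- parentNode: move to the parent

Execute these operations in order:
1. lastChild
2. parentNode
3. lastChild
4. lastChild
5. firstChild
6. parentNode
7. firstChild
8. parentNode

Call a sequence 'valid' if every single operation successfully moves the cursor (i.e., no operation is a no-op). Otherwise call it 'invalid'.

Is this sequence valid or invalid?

After 1 (lastChild): section
After 2 (parentNode): input
After 3 (lastChild): section
After 4 (lastChild): ul
After 5 (firstChild): th
After 6 (parentNode): ul
After 7 (firstChild): th
After 8 (parentNode): ul

Answer: valid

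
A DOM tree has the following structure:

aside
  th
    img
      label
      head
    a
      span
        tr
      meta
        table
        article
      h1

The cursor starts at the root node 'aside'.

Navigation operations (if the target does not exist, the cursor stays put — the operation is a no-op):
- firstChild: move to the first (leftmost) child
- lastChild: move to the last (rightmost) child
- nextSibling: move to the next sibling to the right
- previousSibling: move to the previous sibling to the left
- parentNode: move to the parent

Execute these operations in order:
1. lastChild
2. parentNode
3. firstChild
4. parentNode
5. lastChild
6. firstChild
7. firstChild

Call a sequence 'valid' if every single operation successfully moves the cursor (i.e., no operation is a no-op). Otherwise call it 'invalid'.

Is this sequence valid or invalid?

After 1 (lastChild): th
After 2 (parentNode): aside
After 3 (firstChild): th
After 4 (parentNode): aside
After 5 (lastChild): th
After 6 (firstChild): img
After 7 (firstChild): label

Answer: valid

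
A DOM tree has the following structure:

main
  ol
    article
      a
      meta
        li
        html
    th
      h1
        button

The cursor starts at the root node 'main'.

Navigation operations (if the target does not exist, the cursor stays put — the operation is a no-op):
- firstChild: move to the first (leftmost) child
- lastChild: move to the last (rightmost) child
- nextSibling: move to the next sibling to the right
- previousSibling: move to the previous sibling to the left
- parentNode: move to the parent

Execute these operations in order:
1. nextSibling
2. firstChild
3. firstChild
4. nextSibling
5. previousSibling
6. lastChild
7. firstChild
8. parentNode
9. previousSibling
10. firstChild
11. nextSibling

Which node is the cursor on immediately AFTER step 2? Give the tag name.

After 1 (nextSibling): main (no-op, stayed)
After 2 (firstChild): ol

Answer: ol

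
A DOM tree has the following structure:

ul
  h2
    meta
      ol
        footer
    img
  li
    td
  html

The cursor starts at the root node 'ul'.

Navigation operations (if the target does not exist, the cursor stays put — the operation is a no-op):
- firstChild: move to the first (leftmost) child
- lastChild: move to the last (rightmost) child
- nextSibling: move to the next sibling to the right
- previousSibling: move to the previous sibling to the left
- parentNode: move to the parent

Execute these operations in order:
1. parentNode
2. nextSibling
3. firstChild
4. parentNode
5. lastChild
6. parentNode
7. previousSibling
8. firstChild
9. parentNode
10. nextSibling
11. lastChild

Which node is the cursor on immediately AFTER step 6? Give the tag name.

After 1 (parentNode): ul (no-op, stayed)
After 2 (nextSibling): ul (no-op, stayed)
After 3 (firstChild): h2
After 4 (parentNode): ul
After 5 (lastChild): html
After 6 (parentNode): ul

Answer: ul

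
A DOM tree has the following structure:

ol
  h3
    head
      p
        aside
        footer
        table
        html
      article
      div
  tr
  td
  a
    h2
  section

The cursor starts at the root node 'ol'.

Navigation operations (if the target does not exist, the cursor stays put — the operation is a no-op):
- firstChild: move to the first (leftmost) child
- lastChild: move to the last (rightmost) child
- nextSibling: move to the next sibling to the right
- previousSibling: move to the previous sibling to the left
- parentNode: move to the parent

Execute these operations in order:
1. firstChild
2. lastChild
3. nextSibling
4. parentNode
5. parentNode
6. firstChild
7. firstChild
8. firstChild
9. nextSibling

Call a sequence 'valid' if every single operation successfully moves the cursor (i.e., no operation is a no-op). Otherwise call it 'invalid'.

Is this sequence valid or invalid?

Answer: invalid

Derivation:
After 1 (firstChild): h3
After 2 (lastChild): head
After 3 (nextSibling): head (no-op, stayed)
After 4 (parentNode): h3
After 5 (parentNode): ol
After 6 (firstChild): h3
After 7 (firstChild): head
After 8 (firstChild): p
After 9 (nextSibling): article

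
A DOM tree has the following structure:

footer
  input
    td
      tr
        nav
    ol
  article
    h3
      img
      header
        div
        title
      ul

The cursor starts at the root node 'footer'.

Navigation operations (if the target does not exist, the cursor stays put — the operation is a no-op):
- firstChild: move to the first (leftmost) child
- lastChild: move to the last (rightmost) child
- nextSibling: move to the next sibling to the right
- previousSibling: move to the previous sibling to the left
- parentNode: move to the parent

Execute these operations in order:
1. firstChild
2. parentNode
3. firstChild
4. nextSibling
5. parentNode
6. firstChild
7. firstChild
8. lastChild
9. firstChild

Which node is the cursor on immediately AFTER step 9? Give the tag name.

Answer: nav

Derivation:
After 1 (firstChild): input
After 2 (parentNode): footer
After 3 (firstChild): input
After 4 (nextSibling): article
After 5 (parentNode): footer
After 6 (firstChild): input
After 7 (firstChild): td
After 8 (lastChild): tr
After 9 (firstChild): nav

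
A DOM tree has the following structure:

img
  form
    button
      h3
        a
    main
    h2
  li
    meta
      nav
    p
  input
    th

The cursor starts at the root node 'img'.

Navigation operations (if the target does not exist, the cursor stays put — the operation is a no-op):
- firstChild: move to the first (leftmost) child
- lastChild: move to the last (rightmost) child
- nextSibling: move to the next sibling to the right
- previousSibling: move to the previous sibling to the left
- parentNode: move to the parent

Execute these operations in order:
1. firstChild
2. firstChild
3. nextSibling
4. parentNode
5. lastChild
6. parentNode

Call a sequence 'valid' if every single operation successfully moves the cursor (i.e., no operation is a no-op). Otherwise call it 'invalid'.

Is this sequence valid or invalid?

Answer: valid

Derivation:
After 1 (firstChild): form
After 2 (firstChild): button
After 3 (nextSibling): main
After 4 (parentNode): form
After 5 (lastChild): h2
After 6 (parentNode): form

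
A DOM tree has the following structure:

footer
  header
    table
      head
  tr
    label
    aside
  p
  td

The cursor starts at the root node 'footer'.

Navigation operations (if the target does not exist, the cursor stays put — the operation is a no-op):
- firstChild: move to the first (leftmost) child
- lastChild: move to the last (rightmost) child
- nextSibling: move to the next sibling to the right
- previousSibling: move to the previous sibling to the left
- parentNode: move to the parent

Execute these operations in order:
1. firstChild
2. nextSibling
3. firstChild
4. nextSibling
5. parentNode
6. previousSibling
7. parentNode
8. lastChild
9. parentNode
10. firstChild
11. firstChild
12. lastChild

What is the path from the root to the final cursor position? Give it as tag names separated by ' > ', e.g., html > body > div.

After 1 (firstChild): header
After 2 (nextSibling): tr
After 3 (firstChild): label
After 4 (nextSibling): aside
After 5 (parentNode): tr
After 6 (previousSibling): header
After 7 (parentNode): footer
After 8 (lastChild): td
After 9 (parentNode): footer
After 10 (firstChild): header
After 11 (firstChild): table
After 12 (lastChild): head

Answer: footer > header > table > head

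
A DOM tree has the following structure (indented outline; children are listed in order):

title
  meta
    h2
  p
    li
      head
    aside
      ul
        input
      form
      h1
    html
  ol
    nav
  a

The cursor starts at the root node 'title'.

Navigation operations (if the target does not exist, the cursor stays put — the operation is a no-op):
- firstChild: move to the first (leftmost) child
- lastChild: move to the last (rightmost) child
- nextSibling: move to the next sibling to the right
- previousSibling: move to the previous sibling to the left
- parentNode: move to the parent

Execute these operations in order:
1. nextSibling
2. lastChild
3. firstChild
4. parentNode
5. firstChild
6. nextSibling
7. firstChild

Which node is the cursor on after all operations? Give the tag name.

Answer: li

Derivation:
After 1 (nextSibling): title (no-op, stayed)
After 2 (lastChild): a
After 3 (firstChild): a (no-op, stayed)
After 4 (parentNode): title
After 5 (firstChild): meta
After 6 (nextSibling): p
After 7 (firstChild): li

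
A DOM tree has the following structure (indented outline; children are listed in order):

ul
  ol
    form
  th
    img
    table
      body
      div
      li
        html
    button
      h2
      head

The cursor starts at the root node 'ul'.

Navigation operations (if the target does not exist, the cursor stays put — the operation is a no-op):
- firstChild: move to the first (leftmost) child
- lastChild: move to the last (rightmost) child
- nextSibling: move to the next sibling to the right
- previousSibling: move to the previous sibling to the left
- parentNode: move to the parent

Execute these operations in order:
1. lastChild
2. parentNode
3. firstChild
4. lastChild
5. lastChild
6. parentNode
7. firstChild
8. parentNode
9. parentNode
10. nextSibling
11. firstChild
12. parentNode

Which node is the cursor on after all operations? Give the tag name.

Answer: ul

Derivation:
After 1 (lastChild): th
After 2 (parentNode): ul
After 3 (firstChild): ol
After 4 (lastChild): form
After 5 (lastChild): form (no-op, stayed)
After 6 (parentNode): ol
After 7 (firstChild): form
After 8 (parentNode): ol
After 9 (parentNode): ul
After 10 (nextSibling): ul (no-op, stayed)
After 11 (firstChild): ol
After 12 (parentNode): ul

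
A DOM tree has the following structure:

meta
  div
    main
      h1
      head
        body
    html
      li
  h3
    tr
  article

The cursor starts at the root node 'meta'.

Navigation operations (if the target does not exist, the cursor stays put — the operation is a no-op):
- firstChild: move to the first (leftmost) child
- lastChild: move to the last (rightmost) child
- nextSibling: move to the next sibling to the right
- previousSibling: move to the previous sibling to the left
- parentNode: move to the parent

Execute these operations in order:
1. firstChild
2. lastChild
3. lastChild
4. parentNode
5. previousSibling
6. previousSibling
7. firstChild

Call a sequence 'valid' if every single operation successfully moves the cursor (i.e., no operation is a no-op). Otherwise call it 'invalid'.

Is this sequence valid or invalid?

Answer: invalid

Derivation:
After 1 (firstChild): div
After 2 (lastChild): html
After 3 (lastChild): li
After 4 (parentNode): html
After 5 (previousSibling): main
After 6 (previousSibling): main (no-op, stayed)
After 7 (firstChild): h1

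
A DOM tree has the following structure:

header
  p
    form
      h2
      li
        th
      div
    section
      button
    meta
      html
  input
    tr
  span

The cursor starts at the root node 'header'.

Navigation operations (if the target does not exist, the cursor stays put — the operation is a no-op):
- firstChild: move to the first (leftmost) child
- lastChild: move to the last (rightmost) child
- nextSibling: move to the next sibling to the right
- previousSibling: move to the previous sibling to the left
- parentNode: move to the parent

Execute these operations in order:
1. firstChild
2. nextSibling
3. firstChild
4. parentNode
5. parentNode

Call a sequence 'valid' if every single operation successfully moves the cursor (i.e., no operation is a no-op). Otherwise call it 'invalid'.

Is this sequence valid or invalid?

Answer: valid

Derivation:
After 1 (firstChild): p
After 2 (nextSibling): input
After 3 (firstChild): tr
After 4 (parentNode): input
After 5 (parentNode): header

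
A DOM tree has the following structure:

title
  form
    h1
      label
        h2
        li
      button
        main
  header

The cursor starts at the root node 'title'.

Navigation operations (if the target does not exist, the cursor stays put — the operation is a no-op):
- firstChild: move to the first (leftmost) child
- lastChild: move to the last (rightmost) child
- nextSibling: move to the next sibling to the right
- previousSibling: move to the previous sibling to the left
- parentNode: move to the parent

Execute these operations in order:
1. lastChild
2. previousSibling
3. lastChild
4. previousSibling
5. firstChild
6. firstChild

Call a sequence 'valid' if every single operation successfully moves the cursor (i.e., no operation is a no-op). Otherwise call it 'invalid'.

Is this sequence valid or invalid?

After 1 (lastChild): header
After 2 (previousSibling): form
After 3 (lastChild): h1
After 4 (previousSibling): h1 (no-op, stayed)
After 5 (firstChild): label
After 6 (firstChild): h2

Answer: invalid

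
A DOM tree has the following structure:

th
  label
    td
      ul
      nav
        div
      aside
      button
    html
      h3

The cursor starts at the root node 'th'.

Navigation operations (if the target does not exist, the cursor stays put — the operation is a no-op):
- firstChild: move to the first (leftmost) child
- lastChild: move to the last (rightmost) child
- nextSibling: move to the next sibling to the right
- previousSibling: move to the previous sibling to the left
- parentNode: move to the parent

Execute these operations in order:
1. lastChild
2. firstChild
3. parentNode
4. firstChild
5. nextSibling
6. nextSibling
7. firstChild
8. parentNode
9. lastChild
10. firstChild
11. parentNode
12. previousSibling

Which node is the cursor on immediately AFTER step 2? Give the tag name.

Answer: td

Derivation:
After 1 (lastChild): label
After 2 (firstChild): td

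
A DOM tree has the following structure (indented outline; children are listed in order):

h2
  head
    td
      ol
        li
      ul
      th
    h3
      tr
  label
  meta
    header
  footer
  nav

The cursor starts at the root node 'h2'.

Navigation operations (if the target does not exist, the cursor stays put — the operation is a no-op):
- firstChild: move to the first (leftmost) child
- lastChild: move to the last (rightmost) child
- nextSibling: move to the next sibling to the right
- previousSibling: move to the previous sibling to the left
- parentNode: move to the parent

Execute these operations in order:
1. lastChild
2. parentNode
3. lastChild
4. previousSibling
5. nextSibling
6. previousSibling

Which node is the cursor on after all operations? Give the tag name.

Answer: footer

Derivation:
After 1 (lastChild): nav
After 2 (parentNode): h2
After 3 (lastChild): nav
After 4 (previousSibling): footer
After 5 (nextSibling): nav
After 6 (previousSibling): footer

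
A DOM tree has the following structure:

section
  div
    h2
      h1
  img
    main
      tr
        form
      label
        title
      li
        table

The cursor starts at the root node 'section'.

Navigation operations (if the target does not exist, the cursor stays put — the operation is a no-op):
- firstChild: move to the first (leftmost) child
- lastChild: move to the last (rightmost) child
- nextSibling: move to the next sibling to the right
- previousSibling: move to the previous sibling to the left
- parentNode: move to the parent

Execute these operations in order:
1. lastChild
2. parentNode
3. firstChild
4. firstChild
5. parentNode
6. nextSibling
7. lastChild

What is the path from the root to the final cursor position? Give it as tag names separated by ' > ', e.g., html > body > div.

Answer: section > img > main

Derivation:
After 1 (lastChild): img
After 2 (parentNode): section
After 3 (firstChild): div
After 4 (firstChild): h2
After 5 (parentNode): div
After 6 (nextSibling): img
After 7 (lastChild): main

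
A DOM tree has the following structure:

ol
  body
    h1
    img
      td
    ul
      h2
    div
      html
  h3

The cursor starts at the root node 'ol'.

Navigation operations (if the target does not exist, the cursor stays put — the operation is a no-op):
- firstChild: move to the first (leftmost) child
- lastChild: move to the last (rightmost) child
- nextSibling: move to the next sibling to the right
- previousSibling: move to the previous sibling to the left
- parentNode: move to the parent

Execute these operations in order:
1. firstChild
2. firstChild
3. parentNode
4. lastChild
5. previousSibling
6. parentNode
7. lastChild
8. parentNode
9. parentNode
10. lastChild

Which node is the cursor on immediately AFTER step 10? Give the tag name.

Answer: h3

Derivation:
After 1 (firstChild): body
After 2 (firstChild): h1
After 3 (parentNode): body
After 4 (lastChild): div
After 5 (previousSibling): ul
After 6 (parentNode): body
After 7 (lastChild): div
After 8 (parentNode): body
After 9 (parentNode): ol
After 10 (lastChild): h3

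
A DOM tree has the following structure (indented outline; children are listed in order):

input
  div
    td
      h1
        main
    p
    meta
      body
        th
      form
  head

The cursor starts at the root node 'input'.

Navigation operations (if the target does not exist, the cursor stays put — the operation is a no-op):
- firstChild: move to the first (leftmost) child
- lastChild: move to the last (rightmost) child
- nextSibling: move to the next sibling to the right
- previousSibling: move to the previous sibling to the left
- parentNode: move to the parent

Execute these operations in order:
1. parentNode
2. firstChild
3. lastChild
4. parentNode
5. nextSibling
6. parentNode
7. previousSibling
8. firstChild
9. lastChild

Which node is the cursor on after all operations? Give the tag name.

Answer: meta

Derivation:
After 1 (parentNode): input (no-op, stayed)
After 2 (firstChild): div
After 3 (lastChild): meta
After 4 (parentNode): div
After 5 (nextSibling): head
After 6 (parentNode): input
After 7 (previousSibling): input (no-op, stayed)
After 8 (firstChild): div
After 9 (lastChild): meta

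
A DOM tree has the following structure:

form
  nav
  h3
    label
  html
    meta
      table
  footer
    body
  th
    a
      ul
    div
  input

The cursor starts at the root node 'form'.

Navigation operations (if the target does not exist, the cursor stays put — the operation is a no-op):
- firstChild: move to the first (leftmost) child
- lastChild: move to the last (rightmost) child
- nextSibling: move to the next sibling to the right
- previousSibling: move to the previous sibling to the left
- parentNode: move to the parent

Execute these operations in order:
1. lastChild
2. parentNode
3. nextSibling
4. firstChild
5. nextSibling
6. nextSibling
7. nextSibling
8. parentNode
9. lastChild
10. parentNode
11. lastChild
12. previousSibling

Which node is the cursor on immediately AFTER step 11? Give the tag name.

Answer: input

Derivation:
After 1 (lastChild): input
After 2 (parentNode): form
After 3 (nextSibling): form (no-op, stayed)
After 4 (firstChild): nav
After 5 (nextSibling): h3
After 6 (nextSibling): html
After 7 (nextSibling): footer
After 8 (parentNode): form
After 9 (lastChild): input
After 10 (parentNode): form
After 11 (lastChild): input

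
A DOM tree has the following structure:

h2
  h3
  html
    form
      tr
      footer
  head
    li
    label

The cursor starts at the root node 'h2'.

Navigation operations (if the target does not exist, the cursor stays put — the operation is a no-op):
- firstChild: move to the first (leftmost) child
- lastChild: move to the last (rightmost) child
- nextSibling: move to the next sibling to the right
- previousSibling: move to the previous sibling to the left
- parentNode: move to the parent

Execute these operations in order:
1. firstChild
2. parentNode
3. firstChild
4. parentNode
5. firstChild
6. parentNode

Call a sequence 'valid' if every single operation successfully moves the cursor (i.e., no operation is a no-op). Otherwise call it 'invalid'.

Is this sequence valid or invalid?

After 1 (firstChild): h3
After 2 (parentNode): h2
After 3 (firstChild): h3
After 4 (parentNode): h2
After 5 (firstChild): h3
After 6 (parentNode): h2

Answer: valid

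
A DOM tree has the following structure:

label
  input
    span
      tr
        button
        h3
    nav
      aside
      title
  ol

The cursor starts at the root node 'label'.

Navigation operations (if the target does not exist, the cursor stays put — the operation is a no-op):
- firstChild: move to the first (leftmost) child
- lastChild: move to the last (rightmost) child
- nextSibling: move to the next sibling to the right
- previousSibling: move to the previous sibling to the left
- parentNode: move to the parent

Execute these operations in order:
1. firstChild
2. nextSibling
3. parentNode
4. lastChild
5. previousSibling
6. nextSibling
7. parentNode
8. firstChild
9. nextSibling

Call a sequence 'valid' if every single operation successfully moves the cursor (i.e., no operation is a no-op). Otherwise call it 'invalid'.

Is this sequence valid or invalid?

After 1 (firstChild): input
After 2 (nextSibling): ol
After 3 (parentNode): label
After 4 (lastChild): ol
After 5 (previousSibling): input
After 6 (nextSibling): ol
After 7 (parentNode): label
After 8 (firstChild): input
After 9 (nextSibling): ol

Answer: valid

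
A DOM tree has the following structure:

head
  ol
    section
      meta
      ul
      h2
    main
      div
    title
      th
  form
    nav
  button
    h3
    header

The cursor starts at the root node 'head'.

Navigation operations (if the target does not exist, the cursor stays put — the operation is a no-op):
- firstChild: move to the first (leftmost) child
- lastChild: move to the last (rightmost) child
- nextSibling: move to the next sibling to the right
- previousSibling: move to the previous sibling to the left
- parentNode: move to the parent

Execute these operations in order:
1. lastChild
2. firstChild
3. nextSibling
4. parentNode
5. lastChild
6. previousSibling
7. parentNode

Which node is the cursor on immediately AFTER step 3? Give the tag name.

After 1 (lastChild): button
After 2 (firstChild): h3
After 3 (nextSibling): header

Answer: header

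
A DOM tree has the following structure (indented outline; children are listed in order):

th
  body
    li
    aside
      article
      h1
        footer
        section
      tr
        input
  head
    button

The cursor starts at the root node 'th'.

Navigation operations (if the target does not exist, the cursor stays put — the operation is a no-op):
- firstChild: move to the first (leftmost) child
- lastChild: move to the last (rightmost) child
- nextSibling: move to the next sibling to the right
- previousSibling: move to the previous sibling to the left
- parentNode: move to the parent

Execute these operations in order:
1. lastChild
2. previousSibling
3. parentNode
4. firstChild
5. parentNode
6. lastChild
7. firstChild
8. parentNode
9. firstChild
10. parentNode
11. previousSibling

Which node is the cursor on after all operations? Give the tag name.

Answer: body

Derivation:
After 1 (lastChild): head
After 2 (previousSibling): body
After 3 (parentNode): th
After 4 (firstChild): body
After 5 (parentNode): th
After 6 (lastChild): head
After 7 (firstChild): button
After 8 (parentNode): head
After 9 (firstChild): button
After 10 (parentNode): head
After 11 (previousSibling): body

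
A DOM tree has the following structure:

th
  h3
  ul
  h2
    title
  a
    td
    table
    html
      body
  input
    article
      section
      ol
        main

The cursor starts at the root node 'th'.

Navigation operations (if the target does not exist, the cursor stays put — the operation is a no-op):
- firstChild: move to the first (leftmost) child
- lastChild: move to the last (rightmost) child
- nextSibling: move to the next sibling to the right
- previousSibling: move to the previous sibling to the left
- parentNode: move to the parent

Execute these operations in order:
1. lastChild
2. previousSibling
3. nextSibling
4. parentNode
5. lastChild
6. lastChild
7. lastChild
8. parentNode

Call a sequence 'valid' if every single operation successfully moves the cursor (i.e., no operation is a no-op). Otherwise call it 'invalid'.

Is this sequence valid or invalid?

Answer: valid

Derivation:
After 1 (lastChild): input
After 2 (previousSibling): a
After 3 (nextSibling): input
After 4 (parentNode): th
After 5 (lastChild): input
After 6 (lastChild): article
After 7 (lastChild): ol
After 8 (parentNode): article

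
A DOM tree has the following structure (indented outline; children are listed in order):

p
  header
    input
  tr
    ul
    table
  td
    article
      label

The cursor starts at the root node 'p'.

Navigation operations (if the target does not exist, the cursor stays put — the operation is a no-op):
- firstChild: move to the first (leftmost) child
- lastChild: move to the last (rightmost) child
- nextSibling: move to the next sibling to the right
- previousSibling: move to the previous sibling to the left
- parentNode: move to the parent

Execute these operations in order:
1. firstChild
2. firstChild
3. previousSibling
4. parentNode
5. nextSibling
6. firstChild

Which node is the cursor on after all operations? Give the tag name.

After 1 (firstChild): header
After 2 (firstChild): input
After 3 (previousSibling): input (no-op, stayed)
After 4 (parentNode): header
After 5 (nextSibling): tr
After 6 (firstChild): ul

Answer: ul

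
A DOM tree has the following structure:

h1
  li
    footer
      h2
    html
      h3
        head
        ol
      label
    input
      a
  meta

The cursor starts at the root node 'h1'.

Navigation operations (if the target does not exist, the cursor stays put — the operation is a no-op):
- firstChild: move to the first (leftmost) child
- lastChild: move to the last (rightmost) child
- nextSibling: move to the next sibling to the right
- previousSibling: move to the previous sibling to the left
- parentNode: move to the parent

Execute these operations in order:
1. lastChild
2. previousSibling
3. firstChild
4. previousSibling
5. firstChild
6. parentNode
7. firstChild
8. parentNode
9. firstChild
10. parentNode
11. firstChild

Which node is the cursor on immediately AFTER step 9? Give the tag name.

Answer: h2

Derivation:
After 1 (lastChild): meta
After 2 (previousSibling): li
After 3 (firstChild): footer
After 4 (previousSibling): footer (no-op, stayed)
After 5 (firstChild): h2
After 6 (parentNode): footer
After 7 (firstChild): h2
After 8 (parentNode): footer
After 9 (firstChild): h2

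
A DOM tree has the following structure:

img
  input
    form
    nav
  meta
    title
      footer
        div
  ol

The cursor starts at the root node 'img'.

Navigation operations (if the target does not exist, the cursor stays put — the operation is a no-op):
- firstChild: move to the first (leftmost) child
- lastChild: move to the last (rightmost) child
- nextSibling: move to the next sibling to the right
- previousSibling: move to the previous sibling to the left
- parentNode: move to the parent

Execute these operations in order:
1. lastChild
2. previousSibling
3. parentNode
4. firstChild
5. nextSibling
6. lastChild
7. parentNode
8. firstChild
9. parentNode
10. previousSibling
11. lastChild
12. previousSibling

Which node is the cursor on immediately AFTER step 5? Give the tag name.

After 1 (lastChild): ol
After 2 (previousSibling): meta
After 3 (parentNode): img
After 4 (firstChild): input
After 5 (nextSibling): meta

Answer: meta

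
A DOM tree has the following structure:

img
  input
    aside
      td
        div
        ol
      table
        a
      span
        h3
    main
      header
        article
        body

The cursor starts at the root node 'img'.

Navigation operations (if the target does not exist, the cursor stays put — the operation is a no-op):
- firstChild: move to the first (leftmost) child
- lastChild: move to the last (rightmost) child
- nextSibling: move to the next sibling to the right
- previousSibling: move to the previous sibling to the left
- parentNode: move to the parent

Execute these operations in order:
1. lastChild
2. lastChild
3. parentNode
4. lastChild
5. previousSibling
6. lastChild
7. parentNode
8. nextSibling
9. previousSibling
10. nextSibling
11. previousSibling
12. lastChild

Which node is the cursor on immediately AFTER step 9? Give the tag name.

After 1 (lastChild): input
After 2 (lastChild): main
After 3 (parentNode): input
After 4 (lastChild): main
After 5 (previousSibling): aside
After 6 (lastChild): span
After 7 (parentNode): aside
After 8 (nextSibling): main
After 9 (previousSibling): aside

Answer: aside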